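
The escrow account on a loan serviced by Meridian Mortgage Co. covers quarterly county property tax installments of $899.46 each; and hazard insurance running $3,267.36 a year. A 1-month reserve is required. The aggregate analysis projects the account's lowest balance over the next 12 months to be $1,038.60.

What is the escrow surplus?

County property tax: $899.46 × 4 = $3,597.84 per year
Hazard insurance: $3,267.36 per year
Yearly total = $3,597.84 + $3,267.36 = $6,865.20
Per month = $6,865.20 ÷ 12 = $572.10
Required reserve = 1 × $572.10 = $572.10
Excess over cushion: $1,038.60 − $572.10 = $466.50

$466.50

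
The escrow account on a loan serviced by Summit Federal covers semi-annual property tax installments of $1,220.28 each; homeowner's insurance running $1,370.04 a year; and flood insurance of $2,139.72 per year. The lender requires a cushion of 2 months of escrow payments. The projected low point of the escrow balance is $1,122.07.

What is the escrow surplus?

Property tax — $1,220.28 × 2 = $2,440.56 annually
Homeowner's insurance — $1,370.04 annually
Flood insurance — $2,139.72 annually
Combined annual = $5,950.32
Monthly escrow = $5,950.32 ÷ 12 = $495.86
Cushion = 2 × $495.86 = $991.72
Surplus = $1,122.07 − $991.72 = $130.35

$130.35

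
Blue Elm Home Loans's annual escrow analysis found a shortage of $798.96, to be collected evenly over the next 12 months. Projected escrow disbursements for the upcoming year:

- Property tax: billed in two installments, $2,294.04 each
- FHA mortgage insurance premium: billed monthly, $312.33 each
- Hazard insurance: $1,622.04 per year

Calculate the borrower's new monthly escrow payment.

Property tax — $2,294.04 × 2 = $4,588.08 per year
FHA mortgage insurance premium — $312.33 × 12 = $3,747.96 per year
Hazard insurance — $1,622.04 per year
Yearly total = $4,588.08 + $3,747.96 + $1,622.04 = $9,958.08
Monthly escrow = $9,958.08 / 12 = $829.84
Shortage spread = $798.96 / 12 = $66.58/mo
Adjusted monthly = $829.84 + $66.58 = $896.42

$896.42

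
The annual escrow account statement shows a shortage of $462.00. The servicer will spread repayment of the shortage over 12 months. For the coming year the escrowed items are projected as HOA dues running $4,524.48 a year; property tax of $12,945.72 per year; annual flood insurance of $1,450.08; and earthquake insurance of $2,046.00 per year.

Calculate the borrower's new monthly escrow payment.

HOA dues = $4,524.48 annually
Property tax = $12,945.72 annually
Flood insurance = $1,450.08 annually
Earthquake insurance = $2,046.00 annually
Annual escrow total = $4,524.48 + $12,945.72 + $1,450.08 + $2,046.00 = $20,966.28
Monthly escrow = $20,966.28 / 12 = $1,747.19
Shortage per month = $462.00 ÷ 12 = $38.50
New monthly escrow = $1,747.19 + $38.50 = $1,785.69

$1,785.69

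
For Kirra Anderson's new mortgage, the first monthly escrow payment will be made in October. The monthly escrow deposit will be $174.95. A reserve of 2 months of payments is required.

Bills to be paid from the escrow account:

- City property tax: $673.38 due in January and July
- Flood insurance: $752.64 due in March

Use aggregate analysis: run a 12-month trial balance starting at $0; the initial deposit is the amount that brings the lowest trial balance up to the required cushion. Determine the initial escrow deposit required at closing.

Cushion = 2 × $174.95 = $349.90
Trial balance (start $0, +$174.95 each month, − disbursements):
  Oct: +$174.95 → $174.95
  Nov: +$174.95 → $349.90
  Dec: +$174.95 → $524.85
  Jan: +$174.95 − $673.38 → $26.42
  Feb: +$174.95 → $201.37
  Mar: +$174.95 − $752.64 → -$376.32
  Apr: +$174.95 → -$201.37
  May: +$174.95 → -$26.42
  Jun: +$174.95 → $148.53
  Jul: +$174.95 − $673.38 → -$349.90
  Aug: +$174.95 → -$174.95
  Sep: +$174.95 → $0.00
Lowest trial balance = -$376.32 (Mar)
Initial deposit = cushion − low point = $349.90 − (-$376.32) = $726.22

$726.22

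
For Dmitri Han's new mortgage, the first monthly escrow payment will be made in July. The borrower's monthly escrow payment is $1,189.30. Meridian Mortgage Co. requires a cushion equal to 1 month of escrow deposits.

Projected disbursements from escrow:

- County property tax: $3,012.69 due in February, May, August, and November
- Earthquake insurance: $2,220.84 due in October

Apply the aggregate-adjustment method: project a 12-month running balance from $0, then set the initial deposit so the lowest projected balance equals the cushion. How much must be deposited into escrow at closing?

$3,489.02

Cushion = 1 × $1,189.30 = $1,189.30
Trial balance (start $0, +$1,189.30 each month, − disbursements):
  Jul: +$1,189.30 → $1,189.30
  Aug: +$1,189.30 − $3,012.69 → -$634.09
  Sep: +$1,189.30 → $555.21
  Oct: +$1,189.30 − $2,220.84 → -$476.33
  Nov: +$1,189.30 − $3,012.69 → -$2,299.72
  Dec: +$1,189.30 → -$1,110.42
  Jan: +$1,189.30 → $78.88
  Feb: +$1,189.30 − $3,012.69 → -$1,744.51
  Mar: +$1,189.30 → -$555.21
  Apr: +$1,189.30 → $634.09
  May: +$1,189.30 − $3,012.69 → -$1,189.30
  Jun: +$1,189.30 → $0.00
Lowest trial balance = -$2,299.72 (Nov)
Initial deposit = cushion − low point = $1,189.30 − (-$2,299.72) = $3,489.02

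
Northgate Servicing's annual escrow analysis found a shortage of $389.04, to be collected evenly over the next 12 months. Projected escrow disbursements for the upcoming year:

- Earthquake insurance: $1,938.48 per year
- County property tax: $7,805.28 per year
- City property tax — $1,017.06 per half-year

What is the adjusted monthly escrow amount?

$1,013.91

Earthquake insurance — $1,938.48 per year
County property tax — $7,805.28 per year
City property tax — $1,017.06 × 2 = $2,034.12 per year
Total per year = $11,777.88
Monthly escrow = $11,777.88 ÷ 12 = $981.49
Shortage per month = $389.04 ÷ 12 = $32.42
Adjusted monthly = $981.49 + $32.42 = $1,013.91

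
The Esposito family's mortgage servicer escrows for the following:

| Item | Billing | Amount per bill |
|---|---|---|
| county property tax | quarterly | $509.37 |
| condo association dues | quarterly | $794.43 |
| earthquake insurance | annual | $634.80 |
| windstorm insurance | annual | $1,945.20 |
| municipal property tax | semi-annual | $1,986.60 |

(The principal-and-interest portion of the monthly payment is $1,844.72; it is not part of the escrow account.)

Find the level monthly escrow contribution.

County property tax = $509.37 × 4 = $2,037.48/yr
Condo association dues = $794.43 × 4 = $3,177.72/yr
Earthquake insurance = $634.80/yr
Windstorm insurance = $1,945.20/yr
Municipal property tax = $1,986.60 × 2 = $3,973.20/yr
Annual escrow total = $2,037.48 + $3,177.72 + $634.80 + $1,945.20 + $3,973.20 = $11,768.40
Monthly = $11,768.40 / 12 = $980.70

$980.70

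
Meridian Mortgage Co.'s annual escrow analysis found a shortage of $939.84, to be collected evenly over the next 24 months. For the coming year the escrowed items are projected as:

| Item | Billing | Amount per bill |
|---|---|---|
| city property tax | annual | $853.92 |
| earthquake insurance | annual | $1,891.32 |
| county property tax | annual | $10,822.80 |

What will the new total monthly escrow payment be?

City property tax — $853.92/yr
Earthquake insurance — $1,891.32/yr
County property tax — $10,822.80/yr
Combined annual = $853.92 + $1,891.32 + $10,822.80 = $13,568.04
Per month = $13,568.04 / 12 = $1,130.67
Monthly shortage recovery: $939.84 ÷ 24 = $39.16
Adjusted monthly = $1,130.67 + $39.16 = $1,169.83

$1,169.83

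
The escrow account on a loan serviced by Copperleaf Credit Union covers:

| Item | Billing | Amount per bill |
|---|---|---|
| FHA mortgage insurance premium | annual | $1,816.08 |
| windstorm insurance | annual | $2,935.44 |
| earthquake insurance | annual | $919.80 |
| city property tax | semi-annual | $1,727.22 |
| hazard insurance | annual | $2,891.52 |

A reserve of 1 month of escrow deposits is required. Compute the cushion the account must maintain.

$1,001.44

FHA mortgage insurance premium — $1,816.08 annually
Windstorm insurance — $2,935.44 annually
Earthquake insurance — $919.80 annually
City property tax — $1,727.22 × 2 = $3,454.44 annually
Hazard insurance — $2,891.52 annually
Total per year = $12,017.28
Monthly = $12,017.28 / 12 = $1,001.44
Reserve = 1 × $1,001.44 = $1,001.44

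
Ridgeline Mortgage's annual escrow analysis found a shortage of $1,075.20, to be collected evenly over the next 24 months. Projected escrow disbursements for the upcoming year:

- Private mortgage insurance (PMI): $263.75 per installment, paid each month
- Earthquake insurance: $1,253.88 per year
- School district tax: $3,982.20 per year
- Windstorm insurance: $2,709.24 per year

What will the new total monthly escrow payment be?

Private mortgage insurance (PMI): $263.75 × 12 = $3,165.00 per year
Earthquake insurance: $1,253.88 per year
School district tax: $3,982.20 per year
Windstorm insurance: $2,709.24 per year
Yearly total = $3,165.00 + $1,253.88 + $3,982.20 + $2,709.24 = $11,110.32
Monthly escrow = $11,110.32 / 12 = $925.86
Monthly shortage recovery: $1,075.20 / 24 = $44.80
New monthly escrow = $925.86 + $44.80 = $970.66

$970.66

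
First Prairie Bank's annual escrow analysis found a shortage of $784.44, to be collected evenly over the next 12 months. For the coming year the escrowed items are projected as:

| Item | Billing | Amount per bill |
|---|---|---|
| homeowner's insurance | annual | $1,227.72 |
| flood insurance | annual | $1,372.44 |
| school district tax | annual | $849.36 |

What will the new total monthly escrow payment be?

$352.83

Homeowner's insurance = $1,227.72 per year
Flood insurance = $1,372.44 per year
School district tax = $849.36 per year
Annual escrow total = $1,227.72 + $1,372.44 + $849.36 = $3,449.52
Monthly = $3,449.52 ÷ 12 = $287.46
Shortage spread = $784.44 / 12 = $65.37/mo
Adjusted monthly = $287.46 + $65.37 = $352.83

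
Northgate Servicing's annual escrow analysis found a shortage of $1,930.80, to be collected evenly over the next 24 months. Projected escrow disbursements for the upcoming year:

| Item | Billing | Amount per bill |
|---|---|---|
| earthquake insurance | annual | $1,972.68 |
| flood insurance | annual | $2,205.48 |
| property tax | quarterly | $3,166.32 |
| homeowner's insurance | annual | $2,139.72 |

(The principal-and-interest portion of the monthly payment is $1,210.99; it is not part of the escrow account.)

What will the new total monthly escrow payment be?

$1,662.38

Earthquake insurance: $1,972.68 per year
Flood insurance: $2,205.48 per year
Property tax: $3,166.32 × 4 = $12,665.28 per year
Homeowner's insurance: $2,139.72 per year
Yearly total = $1,972.68 + $2,205.48 + $12,665.28 + $2,139.72 = $18,983.16
Base monthly escrow = $18,983.16 ÷ 12 = $1,581.93
Shortage per month = $1,930.80 / 24 = $80.45
New monthly escrow = $1,581.93 + $80.45 = $1,662.38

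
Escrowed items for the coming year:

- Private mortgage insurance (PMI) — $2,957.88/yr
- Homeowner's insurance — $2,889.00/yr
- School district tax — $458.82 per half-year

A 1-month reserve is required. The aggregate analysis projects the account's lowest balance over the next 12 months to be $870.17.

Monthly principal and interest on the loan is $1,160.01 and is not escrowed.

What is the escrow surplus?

Private mortgage insurance (PMI) = $2,957.88 per year
Homeowner's insurance = $2,889.00 per year
School district tax = $458.82 × 2 = $917.64 per year
Total per year = $2,957.88 + $2,889.00 + $917.64 = $6,764.52
Monthly escrow = $6,764.52 ÷ 12 = $563.71
Cushion = 1 × $563.71 = $563.71
Surplus = $870.17 − $563.71 = $306.46

$306.46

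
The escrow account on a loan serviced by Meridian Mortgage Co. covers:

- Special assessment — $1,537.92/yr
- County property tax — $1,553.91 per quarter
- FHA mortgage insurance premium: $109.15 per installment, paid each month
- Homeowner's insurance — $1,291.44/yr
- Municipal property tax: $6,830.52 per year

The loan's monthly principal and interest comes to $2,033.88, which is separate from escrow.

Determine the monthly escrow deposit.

Special assessment: $1,537.92
County property tax: $1,553.91 × 4 = $6,215.64
FHA mortgage insurance premium: $109.15 × 12 = $1,309.80
Homeowner's insurance: $1,291.44
Municipal property tax: $6,830.52
Combined annual = $1,537.92 + $6,215.64 + $1,309.80 + $1,291.44 + $6,830.52 = $17,185.32
Base monthly escrow = $17,185.32 / 12 = $1,432.11

$1,432.11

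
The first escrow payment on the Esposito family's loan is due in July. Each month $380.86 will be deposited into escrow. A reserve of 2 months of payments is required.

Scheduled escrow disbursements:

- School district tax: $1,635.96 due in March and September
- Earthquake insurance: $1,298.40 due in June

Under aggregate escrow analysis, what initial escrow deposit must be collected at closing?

$1,255.10

Cushion = 2 × $380.86 = $761.72
Trial balance (start $0, +$380.86 each month, − disbursements):
  Jul: +$380.86 → $380.86
  Aug: +$380.86 → $761.72
  Sep: +$380.86 − $1,635.96 → -$493.38
  Oct: +$380.86 → -$112.52
  Nov: +$380.86 → $268.34
  Dec: +$380.86 → $649.20
  Jan: +$380.86 → $1,030.06
  Feb: +$380.86 → $1,410.92
  Mar: +$380.86 − $1,635.96 → $155.82
  Apr: +$380.86 → $536.68
  May: +$380.86 → $917.54
  Jun: +$380.86 − $1,298.40 → $0.00
Lowest trial balance = -$493.38 (Sep)
Initial deposit = cushion − low point = $761.72 − (-$493.38) = $1,255.10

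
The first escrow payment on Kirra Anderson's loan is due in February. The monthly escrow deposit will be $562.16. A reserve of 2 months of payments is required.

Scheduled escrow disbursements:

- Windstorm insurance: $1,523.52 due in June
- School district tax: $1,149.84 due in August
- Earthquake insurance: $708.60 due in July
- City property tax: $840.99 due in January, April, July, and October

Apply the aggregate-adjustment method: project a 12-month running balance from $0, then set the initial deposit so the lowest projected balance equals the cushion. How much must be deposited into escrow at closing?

$2,253.14

Cushion = 2 × $562.16 = $1,124.32
Trial balance (start $0, +$562.16 each month, − disbursements):
  Feb: +$562.16 → $562.16
  Mar: +$562.16 → $1,124.32
  Apr: +$562.16 − $840.99 → $845.49
  May: +$562.16 → $1,407.65
  Jun: +$562.16 − $1,523.52 → $446.29
  Jul: +$562.16 − $1,549.59 → -$541.14
  Aug: +$562.16 − $1,149.84 → -$1,128.82
  Sep: +$562.16 → -$566.66
  Oct: +$562.16 − $840.99 → -$845.49
  Nov: +$562.16 → -$283.33
  Dec: +$562.16 → $278.83
  Jan: +$562.16 − $840.99 → $0.00
Lowest trial balance = -$1,128.82 (Aug)
Initial deposit = cushion − low point = $1,124.32 − (-$1,128.82) = $2,253.14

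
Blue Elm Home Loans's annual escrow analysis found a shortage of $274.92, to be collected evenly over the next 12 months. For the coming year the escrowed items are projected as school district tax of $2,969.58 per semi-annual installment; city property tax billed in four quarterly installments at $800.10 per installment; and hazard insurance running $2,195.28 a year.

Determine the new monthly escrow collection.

$967.48

School district tax — $2,969.58 × 2 = $5,939.16/yr
City property tax — $800.10 × 4 = $3,200.40/yr
Hazard insurance — $2,195.28/yr
Combined annual = $5,939.16 + $3,200.40 + $2,195.28 = $11,334.84
Per month = $11,334.84 / 12 = $944.57
Shortage per month = $274.92 / 12 = $22.91
New monthly escrow = $944.57 + $22.91 = $967.48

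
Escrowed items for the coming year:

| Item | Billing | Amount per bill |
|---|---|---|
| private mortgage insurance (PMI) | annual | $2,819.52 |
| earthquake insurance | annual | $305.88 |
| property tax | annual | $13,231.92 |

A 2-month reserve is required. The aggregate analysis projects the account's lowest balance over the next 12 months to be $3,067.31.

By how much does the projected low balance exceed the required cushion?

$341.09

Private mortgage insurance (PMI) — $2,819.52
Earthquake insurance — $305.88
Property tax — $13,231.92
Combined annual = $2,819.52 + $305.88 + $13,231.92 = $16,357.32
Monthly escrow = $16,357.32 / 12 = $1,363.11
Required cushion = 2 × $1,363.11 = $2,726.22
Surplus = $3,067.31 − $2,726.22 = $341.09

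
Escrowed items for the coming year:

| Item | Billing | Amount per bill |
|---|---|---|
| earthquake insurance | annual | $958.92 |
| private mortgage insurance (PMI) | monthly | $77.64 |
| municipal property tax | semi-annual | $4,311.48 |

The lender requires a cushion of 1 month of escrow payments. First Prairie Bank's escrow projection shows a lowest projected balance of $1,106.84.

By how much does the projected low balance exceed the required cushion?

Earthquake insurance — $958.92
Private mortgage insurance (PMI) — $77.64 × 12 = $931.68
Municipal property tax — $4,311.48 × 2 = $8,622.96
Total annual escrow = $10,513.56
Base monthly escrow = $10,513.56 / 12 = $876.13
Cushion = 1 × $876.13 = $876.13
Excess over cushion: $1,106.84 − $876.13 = $230.71

$230.71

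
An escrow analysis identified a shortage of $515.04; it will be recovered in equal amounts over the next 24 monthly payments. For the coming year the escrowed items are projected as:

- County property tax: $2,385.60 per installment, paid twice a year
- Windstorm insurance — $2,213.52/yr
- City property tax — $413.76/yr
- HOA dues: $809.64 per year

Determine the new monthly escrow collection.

$705.47

County property tax — $2,385.60 × 2 = $4,771.20/yr
Windstorm insurance — $2,213.52/yr
City property tax — $413.76/yr
HOA dues — $809.64/yr
Total annual escrow = $4,771.20 + $2,213.52 + $413.76 + $809.64 = $8,208.12
Base monthly escrow = $8,208.12 / 12 = $684.01
Shortage per month = $515.04 ÷ 24 = $21.46
Adjusted monthly = $684.01 + $21.46 = $705.47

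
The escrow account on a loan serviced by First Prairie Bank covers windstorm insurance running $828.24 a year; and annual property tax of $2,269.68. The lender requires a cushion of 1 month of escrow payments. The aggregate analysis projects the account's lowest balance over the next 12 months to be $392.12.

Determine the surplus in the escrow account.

Windstorm insurance = $828.24 annually
Property tax = $2,269.68 annually
Total annual escrow = $828.24 + $2,269.68 = $3,097.92
Per month = $3,097.92 / 12 = $258.16
Cushion = 1 × $258.16 = $258.16
Surplus = $392.12 − $258.16 = $133.96

$133.96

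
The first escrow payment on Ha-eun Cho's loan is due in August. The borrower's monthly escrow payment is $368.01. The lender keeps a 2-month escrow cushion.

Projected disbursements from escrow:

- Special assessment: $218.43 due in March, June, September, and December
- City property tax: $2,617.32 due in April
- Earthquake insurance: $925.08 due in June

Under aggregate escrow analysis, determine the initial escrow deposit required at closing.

Cushion = 2 × $368.01 = $736.02
Trial balance (start $0, +$368.01 each month, − disbursements):
  Aug: +$368.01 → $368.01
  Sep: +$368.01 − $218.43 → $517.59
  Oct: +$368.01 → $885.60
  Nov: +$368.01 → $1,253.61
  Dec: +$368.01 − $218.43 → $1,403.19
  Jan: +$368.01 → $1,771.20
  Feb: +$368.01 → $2,139.21
  Mar: +$368.01 − $218.43 → $2,288.79
  Apr: +$368.01 − $2,617.32 → $39.48
  May: +$368.01 → $407.49
  Jun: +$368.01 − $1,143.51 → -$368.01
  Jul: +$368.01 → $0.00
Lowest trial balance = -$368.01 (Jun)
Initial deposit = cushion − low point = $736.02 − (-$368.01) = $1,104.03

$1,104.03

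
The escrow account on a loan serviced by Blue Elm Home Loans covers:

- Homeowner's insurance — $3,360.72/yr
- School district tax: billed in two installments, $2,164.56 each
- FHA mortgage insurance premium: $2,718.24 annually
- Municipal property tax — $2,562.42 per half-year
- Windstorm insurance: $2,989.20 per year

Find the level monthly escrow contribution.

Homeowner's insurance = $3,360.72 annually
School district tax = $2,164.56 × 2 = $4,329.12 annually
FHA mortgage insurance premium = $2,718.24 annually
Municipal property tax = $2,562.42 × 2 = $5,124.84 annually
Windstorm insurance = $2,989.20 annually
Total annual escrow = $18,522.12
Monthly = $18,522.12 / 12 = $1,543.51

$1,543.51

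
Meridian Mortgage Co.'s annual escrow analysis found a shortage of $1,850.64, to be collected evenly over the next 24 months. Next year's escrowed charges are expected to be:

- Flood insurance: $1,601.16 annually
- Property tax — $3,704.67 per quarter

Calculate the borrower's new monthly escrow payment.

Flood insurance — $1,601.16/yr
Property tax — $3,704.67 × 4 = $14,818.68/yr
Yearly total = $16,419.84
Monthly escrow = $16,419.84 / 12 = $1,368.32
Shortage spread = $1,850.64 / 24 = $77.11/mo
New monthly escrow = $1,368.32 + $77.11 = $1,445.43

$1,445.43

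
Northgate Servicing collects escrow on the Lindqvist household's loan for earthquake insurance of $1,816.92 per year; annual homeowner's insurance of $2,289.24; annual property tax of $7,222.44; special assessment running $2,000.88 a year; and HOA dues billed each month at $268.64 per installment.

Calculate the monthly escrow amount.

Earthquake insurance: $1,816.92 per year
Homeowner's insurance: $2,289.24 per year
Property tax: $7,222.44 per year
Special assessment: $2,000.88 per year
HOA dues: $268.64 × 12 = $3,223.68 per year
Combined annual = $16,553.16
Per month = $16,553.16 / 12 = $1,379.43

$1,379.43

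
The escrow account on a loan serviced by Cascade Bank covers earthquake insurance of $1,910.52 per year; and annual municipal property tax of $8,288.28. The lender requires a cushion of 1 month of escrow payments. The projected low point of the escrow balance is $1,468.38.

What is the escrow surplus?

Earthquake insurance: $1,910.52 annually
Municipal property tax: $8,288.28 annually
Total per year = $10,198.80
Per month = $10,198.80 / 12 = $849.90
Cushion = 1 × $849.90 = $849.90
Excess over cushion: $1,468.38 − $849.90 = $618.48

$618.48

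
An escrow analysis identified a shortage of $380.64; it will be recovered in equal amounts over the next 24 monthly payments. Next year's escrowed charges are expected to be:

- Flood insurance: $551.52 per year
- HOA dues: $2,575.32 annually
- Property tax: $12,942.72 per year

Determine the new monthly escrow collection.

Flood insurance: $551.52
HOA dues: $2,575.32
Property tax: $12,942.72
Annual escrow total = $551.52 + $2,575.32 + $12,942.72 = $16,069.56
Per month = $16,069.56 / 12 = $1,339.13
Monthly shortage recovery: $380.64 ÷ 24 = $15.86
New monthly escrow = $1,339.13 + $15.86 = $1,354.99

$1,354.99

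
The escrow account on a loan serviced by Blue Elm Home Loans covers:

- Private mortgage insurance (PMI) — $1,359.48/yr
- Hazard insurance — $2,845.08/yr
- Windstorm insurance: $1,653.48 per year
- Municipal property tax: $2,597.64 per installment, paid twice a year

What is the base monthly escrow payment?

Private mortgage insurance (PMI): $1,359.48 per year
Hazard insurance: $2,845.08 per year
Windstorm insurance: $1,653.48 per year
Municipal property tax: $2,597.64 × 2 = $5,195.28 per year
Total per year = $1,359.48 + $2,845.08 + $1,653.48 + $5,195.28 = $11,053.32
Monthly escrow = $11,053.32 / 12 = $921.11

$921.11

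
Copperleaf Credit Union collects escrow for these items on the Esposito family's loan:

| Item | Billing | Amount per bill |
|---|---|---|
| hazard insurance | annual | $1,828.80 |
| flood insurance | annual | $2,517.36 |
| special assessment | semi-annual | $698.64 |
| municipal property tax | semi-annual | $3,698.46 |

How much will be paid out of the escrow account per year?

$13,140.36

Hazard insurance = $1,828.80 per year
Flood insurance = $2,517.36 per year
Special assessment = $698.64 × 2 = $1,397.28 per year
Municipal property tax = $3,698.46 × 2 = $7,396.92 per year
Total per year = $1,828.80 + $2,517.36 + $1,397.28 + $7,396.92 = $13,140.36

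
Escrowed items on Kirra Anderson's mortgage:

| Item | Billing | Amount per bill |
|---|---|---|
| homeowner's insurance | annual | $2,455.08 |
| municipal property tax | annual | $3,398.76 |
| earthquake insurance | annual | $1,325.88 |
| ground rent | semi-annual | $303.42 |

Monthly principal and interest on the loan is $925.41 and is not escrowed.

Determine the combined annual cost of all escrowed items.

Homeowner's insurance: $2,455.08 per year
Municipal property tax: $3,398.76 per year
Earthquake insurance: $1,325.88 per year
Ground rent: $303.42 × 2 = $606.84 per year
Yearly total = $2,455.08 + $3,398.76 + $1,325.88 + $606.84 = $7,786.56

$7,786.56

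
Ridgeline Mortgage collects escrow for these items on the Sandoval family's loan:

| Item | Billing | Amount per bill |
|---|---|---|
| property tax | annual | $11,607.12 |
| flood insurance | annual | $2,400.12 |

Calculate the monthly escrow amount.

Property tax: $11,607.12 annually
Flood insurance: $2,400.12 annually
Total annual escrow = $11,607.12 + $2,400.12 = $14,007.24
Per month = $14,007.24 ÷ 12 = $1,167.27

$1,167.27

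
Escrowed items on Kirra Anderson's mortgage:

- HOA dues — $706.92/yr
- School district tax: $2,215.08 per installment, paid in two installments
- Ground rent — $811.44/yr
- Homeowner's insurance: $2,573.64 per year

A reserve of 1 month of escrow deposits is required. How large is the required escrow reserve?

$710.18

HOA dues: $706.92 annually
School district tax: $2,215.08 × 2 = $4,430.16 annually
Ground rent: $811.44 annually
Homeowner's insurance: $2,573.64 annually
Yearly total = $8,522.16
Monthly escrow = $8,522.16 ÷ 12 = $710.18
Cushion = 1 × $710.18 = $710.18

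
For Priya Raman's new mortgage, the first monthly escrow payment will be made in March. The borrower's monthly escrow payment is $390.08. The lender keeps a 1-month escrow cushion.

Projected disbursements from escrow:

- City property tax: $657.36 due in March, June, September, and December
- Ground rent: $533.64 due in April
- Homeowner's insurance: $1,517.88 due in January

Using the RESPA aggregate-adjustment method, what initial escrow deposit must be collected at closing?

Cushion = 1 × $390.08 = $390.08
Trial balance (start $0, +$390.08 each month, − disbursements):
  Mar: +$390.08 − $657.36 → -$267.28
  Apr: +$390.08 − $533.64 → -$410.84
  May: +$390.08 → -$20.76
  Jun: +$390.08 − $657.36 → -$288.04
  Jul: +$390.08 → $102.04
  Aug: +$390.08 → $492.12
  Sep: +$390.08 − $657.36 → $224.84
  Oct: +$390.08 → $614.92
  Nov: +$390.08 → $1,005.00
  Dec: +$390.08 − $657.36 → $737.72
  Jan: +$390.08 − $1,517.88 → -$390.08
  Feb: +$390.08 → $0.00
Lowest trial balance = -$410.84 (Apr)
Initial deposit = cushion − low point = $390.08 − (-$410.84) = $800.92

$800.92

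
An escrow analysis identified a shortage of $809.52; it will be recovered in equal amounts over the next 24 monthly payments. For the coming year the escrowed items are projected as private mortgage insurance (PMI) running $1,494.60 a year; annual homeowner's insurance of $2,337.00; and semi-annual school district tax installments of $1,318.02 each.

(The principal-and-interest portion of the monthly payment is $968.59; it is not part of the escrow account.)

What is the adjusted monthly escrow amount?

$572.70

Private mortgage insurance (PMI): $1,494.60 per year
Homeowner's insurance: $2,337.00 per year
School district tax: $1,318.02 × 2 = $2,636.04 per year
Annual escrow total = $1,494.60 + $2,337.00 + $2,636.04 = $6,467.64
Base monthly escrow = $6,467.64 ÷ 12 = $538.97
Shortage per month = $809.52 ÷ 24 = $33.73
Adjusted monthly = $538.97 + $33.73 = $572.70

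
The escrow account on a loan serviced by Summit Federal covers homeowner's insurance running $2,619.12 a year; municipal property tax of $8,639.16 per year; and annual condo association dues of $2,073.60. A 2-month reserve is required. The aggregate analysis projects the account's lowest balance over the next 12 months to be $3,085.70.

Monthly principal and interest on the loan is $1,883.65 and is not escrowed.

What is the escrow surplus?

Homeowner's insurance — $2,619.12 per year
Municipal property tax — $8,639.16 per year
Condo association dues — $2,073.60 per year
Combined annual = $13,331.88
Monthly = $13,331.88 / 12 = $1,110.99
Required reserve = 2 × $1,110.99 = $2,221.98
Excess over cushion: $3,085.70 − $2,221.98 = $863.72

$863.72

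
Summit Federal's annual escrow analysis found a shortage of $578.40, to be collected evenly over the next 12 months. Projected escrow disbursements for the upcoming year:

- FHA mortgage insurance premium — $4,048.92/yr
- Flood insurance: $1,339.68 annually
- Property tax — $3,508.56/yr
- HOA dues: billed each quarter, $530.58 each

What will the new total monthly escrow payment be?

FHA mortgage insurance premium = $4,048.92/yr
Flood insurance = $1,339.68/yr
Property tax = $3,508.56/yr
HOA dues = $530.58 × 4 = $2,122.32/yr
Yearly total = $4,048.92 + $1,339.68 + $3,508.56 + $2,122.32 = $11,019.48
Per month = $11,019.48 ÷ 12 = $918.29
Shortage spread = $578.40 / 12 = $48.20/mo
Adjusted monthly = $918.29 + $48.20 = $966.49

$966.49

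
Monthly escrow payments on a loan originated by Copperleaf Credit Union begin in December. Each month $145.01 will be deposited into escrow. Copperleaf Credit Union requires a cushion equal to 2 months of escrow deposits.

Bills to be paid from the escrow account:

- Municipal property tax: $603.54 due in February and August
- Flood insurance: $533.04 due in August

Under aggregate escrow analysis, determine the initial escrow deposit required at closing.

Cushion = 2 × $145.01 = $290.02
Trial balance (start $0, +$145.01 each month, − disbursements):
  Dec: +$145.01 → $145.01
  Jan: +$145.01 → $290.02
  Feb: +$145.01 − $603.54 → -$168.51
  Mar: +$145.01 → -$23.50
  Apr: +$145.01 → $121.51
  May: +$145.01 → $266.52
  Jun: +$145.01 → $411.53
  Jul: +$145.01 → $556.54
  Aug: +$145.01 − $1,136.58 → -$435.03
  Sep: +$145.01 → -$290.02
  Oct: +$145.01 → -$145.01
  Nov: +$145.01 → $0.00
Lowest trial balance = -$435.03 (Aug)
Initial deposit = cushion − low point = $290.02 − (-$435.03) = $725.05

$725.05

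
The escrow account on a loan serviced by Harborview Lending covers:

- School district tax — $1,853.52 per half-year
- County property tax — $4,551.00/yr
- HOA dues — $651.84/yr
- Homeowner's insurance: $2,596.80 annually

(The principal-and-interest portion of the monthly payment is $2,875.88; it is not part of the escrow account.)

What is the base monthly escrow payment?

$958.89

School district tax — $1,853.52 × 2 = $3,707.04/yr
County property tax — $4,551.00/yr
HOA dues — $651.84/yr
Homeowner's insurance — $2,596.80/yr
Annual escrow total = $3,707.04 + $4,551.00 + $651.84 + $2,596.80 = $11,506.68
Per month = $11,506.68 ÷ 12 = $958.89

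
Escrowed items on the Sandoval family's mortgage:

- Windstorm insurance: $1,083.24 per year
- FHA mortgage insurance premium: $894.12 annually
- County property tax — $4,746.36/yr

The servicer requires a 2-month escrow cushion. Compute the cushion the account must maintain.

$1,120.62

Windstorm insurance: $1,083.24
FHA mortgage insurance premium: $894.12
County property tax: $4,746.36
Total annual escrow = $1,083.24 + $894.12 + $4,746.36 = $6,723.72
Base monthly escrow = $6,723.72 / 12 = $560.31
Reserve = 2 × $560.31 = $1,120.62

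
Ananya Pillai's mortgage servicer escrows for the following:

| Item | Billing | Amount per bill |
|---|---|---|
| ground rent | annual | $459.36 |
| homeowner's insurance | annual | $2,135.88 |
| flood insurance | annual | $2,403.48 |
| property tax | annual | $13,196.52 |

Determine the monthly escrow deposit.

$1,516.27

Ground rent: $459.36 annually
Homeowner's insurance: $2,135.88 annually
Flood insurance: $2,403.48 annually
Property tax: $13,196.52 annually
Total per year = $459.36 + $2,135.88 + $2,403.48 + $13,196.52 = $18,195.24
Monthly = $18,195.24 ÷ 12 = $1,516.27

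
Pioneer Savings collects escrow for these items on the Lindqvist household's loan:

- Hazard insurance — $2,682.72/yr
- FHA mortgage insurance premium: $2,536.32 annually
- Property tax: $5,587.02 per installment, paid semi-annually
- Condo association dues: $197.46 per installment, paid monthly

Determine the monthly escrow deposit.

Hazard insurance — $2,682.72
FHA mortgage insurance premium — $2,536.32
Property tax — $5,587.02 × 2 = $11,174.04
Condo association dues — $197.46 × 12 = $2,369.52
Combined annual = $18,762.60
Monthly escrow = $18,762.60 / 12 = $1,563.55

$1,563.55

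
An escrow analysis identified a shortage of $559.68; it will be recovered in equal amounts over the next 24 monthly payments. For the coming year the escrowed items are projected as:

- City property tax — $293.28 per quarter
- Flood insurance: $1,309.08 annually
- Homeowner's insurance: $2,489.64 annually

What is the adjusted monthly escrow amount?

$437.64

City property tax = $293.28 × 4 = $1,173.12
Flood insurance = $1,309.08
Homeowner's insurance = $2,489.64
Total annual escrow = $1,173.12 + $1,309.08 + $2,489.64 = $4,971.84
Per month = $4,971.84 ÷ 12 = $414.32
Monthly shortage recovery: $559.68 / 24 = $23.32
Adjusted monthly = $414.32 + $23.32 = $437.64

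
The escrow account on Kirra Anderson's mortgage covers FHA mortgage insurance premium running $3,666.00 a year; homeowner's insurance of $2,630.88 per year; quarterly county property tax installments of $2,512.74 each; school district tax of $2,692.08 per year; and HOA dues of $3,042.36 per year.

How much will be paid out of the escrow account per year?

$22,082.28

FHA mortgage insurance premium — $3,666.00/yr
Homeowner's insurance — $2,630.88/yr
County property tax — $2,512.74 × 4 = $10,050.96/yr
School district tax — $2,692.08/yr
HOA dues — $3,042.36/yr
Annual escrow total = $3,666.00 + $2,630.88 + $10,050.96 + $2,692.08 + $3,042.36 = $22,082.28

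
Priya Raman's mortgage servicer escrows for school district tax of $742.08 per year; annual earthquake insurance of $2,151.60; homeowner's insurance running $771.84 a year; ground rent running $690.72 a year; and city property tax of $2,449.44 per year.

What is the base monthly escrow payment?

$567.14

School district tax: $742.08 per year
Earthquake insurance: $2,151.60 per year
Homeowner's insurance: $771.84 per year
Ground rent: $690.72 per year
City property tax: $2,449.44 per year
Combined annual = $6,805.68
Per month = $6,805.68 / 12 = $567.14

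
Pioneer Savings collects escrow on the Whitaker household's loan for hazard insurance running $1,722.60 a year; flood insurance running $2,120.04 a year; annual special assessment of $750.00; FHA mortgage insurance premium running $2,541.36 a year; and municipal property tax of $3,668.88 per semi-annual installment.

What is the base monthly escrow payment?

Hazard insurance = $1,722.60 per year
Flood insurance = $2,120.04 per year
Special assessment = $750.00 per year
FHA mortgage insurance premium = $2,541.36 per year
Municipal property tax = $3,668.88 × 2 = $7,337.76 per year
Yearly total = $14,471.76
Monthly escrow = $14,471.76 ÷ 12 = $1,205.98

$1,205.98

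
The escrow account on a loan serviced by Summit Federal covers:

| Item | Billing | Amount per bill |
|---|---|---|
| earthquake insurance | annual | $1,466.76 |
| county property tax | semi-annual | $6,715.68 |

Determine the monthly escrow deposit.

Earthquake insurance = $1,466.76 annually
County property tax = $6,715.68 × 2 = $13,431.36 annually
Annual escrow total = $1,466.76 + $13,431.36 = $14,898.12
Monthly = $14,898.12 ÷ 12 = $1,241.51

$1,241.51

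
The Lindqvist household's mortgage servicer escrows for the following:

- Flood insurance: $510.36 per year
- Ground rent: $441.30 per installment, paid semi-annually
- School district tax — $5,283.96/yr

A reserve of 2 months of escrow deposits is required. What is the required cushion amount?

Flood insurance: $510.36 per year
Ground rent: $441.30 × 2 = $882.60 per year
School district tax: $5,283.96 per year
Total annual escrow = $6,676.92
Base monthly escrow = $6,676.92 / 12 = $556.41
Required cushion = 2 × $556.41 = $1,112.82

$1,112.82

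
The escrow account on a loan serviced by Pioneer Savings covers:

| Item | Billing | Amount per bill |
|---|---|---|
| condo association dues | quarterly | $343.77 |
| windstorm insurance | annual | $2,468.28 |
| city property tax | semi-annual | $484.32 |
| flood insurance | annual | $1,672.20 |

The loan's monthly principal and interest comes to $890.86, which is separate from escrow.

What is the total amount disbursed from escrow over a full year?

Condo association dues: $343.77 × 4 = $1,375.08 annually
Windstorm insurance: $2,468.28 annually
City property tax: $484.32 × 2 = $968.64 annually
Flood insurance: $1,672.20 annually
Annual escrow total = $1,375.08 + $2,468.28 + $968.64 + $1,672.20 = $6,484.20

$6,484.20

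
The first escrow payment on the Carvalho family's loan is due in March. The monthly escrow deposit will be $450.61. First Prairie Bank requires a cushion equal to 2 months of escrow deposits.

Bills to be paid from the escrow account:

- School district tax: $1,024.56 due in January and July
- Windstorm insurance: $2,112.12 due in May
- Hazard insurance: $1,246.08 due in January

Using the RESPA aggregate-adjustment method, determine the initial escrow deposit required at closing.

Cushion = 2 × $450.61 = $901.22
Trial balance (start $0, +$450.61 each month, − disbursements):
  Mar: +$450.61 → $450.61
  Apr: +$450.61 → $901.22
  May: +$450.61 − $2,112.12 → -$760.29
  Jun: +$450.61 → -$309.68
  Jul: +$450.61 − $1,024.56 → -$883.63
  Aug: +$450.61 → -$433.02
  Sep: +$450.61 → $17.59
  Oct: +$450.61 → $468.20
  Nov: +$450.61 → $918.81
  Dec: +$450.61 → $1,369.42
  Jan: +$450.61 − $2,270.64 → -$450.61
  Feb: +$450.61 → $0.00
Lowest trial balance = -$883.63 (Jul)
Initial deposit = cushion − low point = $901.22 − (-$883.63) = $1,784.85

$1,784.85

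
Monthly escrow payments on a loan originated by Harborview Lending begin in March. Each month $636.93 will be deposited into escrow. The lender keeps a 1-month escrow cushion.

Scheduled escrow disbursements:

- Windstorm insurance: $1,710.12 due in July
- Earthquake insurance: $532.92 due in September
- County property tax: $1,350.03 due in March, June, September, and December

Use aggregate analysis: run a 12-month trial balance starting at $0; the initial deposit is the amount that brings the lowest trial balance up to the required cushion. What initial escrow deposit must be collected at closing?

$2,471.55

Cushion = 1 × $636.93 = $636.93
Trial balance (start $0, +$636.93 each month, − disbursements):
  Mar: +$636.93 − $1,350.03 → -$713.10
  Apr: +$636.93 → -$76.17
  May: +$636.93 → $560.76
  Jun: +$636.93 − $1,350.03 → -$152.34
  Jul: +$636.93 − $1,710.12 → -$1,225.53
  Aug: +$636.93 → -$588.60
  Sep: +$636.93 − $1,882.95 → -$1,834.62
  Oct: +$636.93 → -$1,197.69
  Nov: +$636.93 → -$560.76
  Dec: +$636.93 − $1,350.03 → -$1,273.86
  Jan: +$636.93 → -$636.93
  Feb: +$636.93 → $0.00
Lowest trial balance = -$1,834.62 (Sep)
Initial deposit = cushion − low point = $636.93 − (-$1,834.62) = $2,471.55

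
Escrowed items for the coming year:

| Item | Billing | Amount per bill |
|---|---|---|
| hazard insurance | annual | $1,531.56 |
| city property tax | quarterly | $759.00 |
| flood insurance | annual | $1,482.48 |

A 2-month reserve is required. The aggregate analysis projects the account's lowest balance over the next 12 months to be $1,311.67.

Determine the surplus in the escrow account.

$303.33

Hazard insurance = $1,531.56
City property tax = $759.00 × 4 = $3,036.00
Flood insurance = $1,482.48
Total annual escrow = $6,050.04
Per month = $6,050.04 / 12 = $504.17
Cushion = 2 × $504.17 = $1,008.34
Excess over cushion: $1,311.67 − $1,008.34 = $303.33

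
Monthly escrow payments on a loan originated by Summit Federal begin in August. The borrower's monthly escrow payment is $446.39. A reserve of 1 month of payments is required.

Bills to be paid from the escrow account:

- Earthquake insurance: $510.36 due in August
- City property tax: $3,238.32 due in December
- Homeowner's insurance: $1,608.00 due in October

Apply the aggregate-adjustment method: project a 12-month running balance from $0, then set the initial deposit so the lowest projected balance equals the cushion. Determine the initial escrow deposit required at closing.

Cushion = 1 × $446.39 = $446.39
Trial balance (start $0, +$446.39 each month, − disbursements):
  Aug: +$446.39 − $510.36 → -$63.97
  Sep: +$446.39 → $382.42
  Oct: +$446.39 − $1,608.00 → -$779.19
  Nov: +$446.39 → -$332.80
  Dec: +$446.39 − $3,238.32 → -$3,124.73
  Jan: +$446.39 → -$2,678.34
  Feb: +$446.39 → -$2,231.95
  Mar: +$446.39 → -$1,785.56
  Apr: +$446.39 → -$1,339.17
  May: +$446.39 → -$892.78
  Jun: +$446.39 → -$446.39
  Jul: +$446.39 → $0.00
Lowest trial balance = -$3,124.73 (Dec)
Initial deposit = cushion − low point = $446.39 − (-$3,124.73) = $3,571.12

$3,571.12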